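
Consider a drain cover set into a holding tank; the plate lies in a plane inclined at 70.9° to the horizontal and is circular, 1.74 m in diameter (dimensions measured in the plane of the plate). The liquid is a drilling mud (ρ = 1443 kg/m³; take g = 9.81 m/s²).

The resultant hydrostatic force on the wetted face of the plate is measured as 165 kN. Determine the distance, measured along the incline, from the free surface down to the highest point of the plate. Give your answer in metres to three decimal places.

γ = ρg = 1443 × 9.81 / 1000 = 14.15583 kN/m³.
A = π(0.87)² = 2.37787 m².
From F = γ·h_c·A, the centroid depth is h_c = 165/(14.15583 × 2.37787) = 4.90186 m.
Let θ = 70.9° be the plate's angle to the horizontal; measure y along the incline from where the plane meets the free surface. Vertical depth h = y·sinθ with sinθ = 0.944949.
Along the incline, y_c = h_c/sinθ = 4.90186/0.944949 = 5.18743 m.
The centroid is at the centre, 0.87 m below the top of the plate, so the highest point sits at y_top = 5.18743 − 0.87 = 4.31743 m along the incline.

y_top ≈ 4.317 m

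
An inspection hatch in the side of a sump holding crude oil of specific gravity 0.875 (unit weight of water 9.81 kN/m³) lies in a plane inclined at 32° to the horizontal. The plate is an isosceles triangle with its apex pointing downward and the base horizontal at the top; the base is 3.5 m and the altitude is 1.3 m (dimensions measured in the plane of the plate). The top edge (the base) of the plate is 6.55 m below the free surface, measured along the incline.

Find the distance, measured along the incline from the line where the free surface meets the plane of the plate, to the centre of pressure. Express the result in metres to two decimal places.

γ = 0.875 × 9.81 = 8.58375 kN/m³.
Let θ = 32° be the plate's angle to the horizontal; measure y along the incline from where the plane meets the free surface. Vertical depth h = y·sinθ with sinθ = 0.529919.
With the apex down, the centroid sits h/3 = 1.3/3 = 0.433333 m below the base (the top edge), so y_c = 6.55 + 0.433333 = 6.98333 m and h_c = 6.98333 × 0.529919 = 3.7006 m.
A = ½ × 3.5 × 1.3 = 2.275 m².
Resultant F = γ·h_c·A = 8.58375 × 3.7006 × 2.275 = 72.2654 kN.
I_c = b·h³/36 = 3.5 × 1.3³/36 = 0.213597 m⁴.
Centre of pressure: y_p = y_c + I_c/(y_c·A) = 6.98333 + 0.213597/(6.98333 × 2.275) = 6.98333 + 0.0134447 = 6.99677 m along the plane.

y_p = 7.00 m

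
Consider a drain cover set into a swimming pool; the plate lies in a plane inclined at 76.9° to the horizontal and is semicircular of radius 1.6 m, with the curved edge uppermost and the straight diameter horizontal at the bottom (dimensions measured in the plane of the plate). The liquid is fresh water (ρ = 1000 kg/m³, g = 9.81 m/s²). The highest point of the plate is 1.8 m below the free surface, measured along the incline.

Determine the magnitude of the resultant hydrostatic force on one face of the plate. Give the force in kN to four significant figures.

F ≈ 104.5 kN

γ = ρg = 1000 × 9.81 = 9810 N/m³ = 9.81 kN/m³.
Let θ = 76.9° be the plate's angle to the horizontal; measure y along the incline from where the plane meets the free surface. Vertical depth h = y·sinθ with sinθ = 0.973976.
The centroid lies 4r/(3π) = 0.679061 m above the diameter, so r − 4r/(3π) = 1.6 − 0.679061 = 0.920939 m below the topmost point, so y_c = 1.8 + 0.920939 = 2.72094 m and h_c = 2.72094 × 0.973976 = 2.65013 m.
A = πr²/2 = π × 1.6²/2 = 4.02124 m².
Resultant F = γ·h_c·A = 9.81 × 2.65013 × 4.02124 = 104.543 kN.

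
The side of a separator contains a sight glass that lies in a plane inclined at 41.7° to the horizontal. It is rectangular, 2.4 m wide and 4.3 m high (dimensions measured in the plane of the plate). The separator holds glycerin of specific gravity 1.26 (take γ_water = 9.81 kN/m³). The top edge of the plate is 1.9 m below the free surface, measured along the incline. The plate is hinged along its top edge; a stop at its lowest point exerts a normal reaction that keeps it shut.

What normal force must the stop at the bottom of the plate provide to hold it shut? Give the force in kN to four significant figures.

γ = 1.26 × 9.81 = 12.3606 kN/m³.
Let θ = 41.7° be the plate's angle to the horizontal; measure y along the incline from where the plane meets the free surface. Vertical depth h = y·sinθ with sinθ = 0.665230.
The centroid lies 4.3/2 = 2.15 m below the top edge, so y_c = 1.9 + 2.15 = 4.05 m and h_c = 4.05 × 0.665230 = 2.69418 m.
A = 2.4 × 4.3 = 10.32 m².
Resultant F = γ·h_c·A = 12.3606 × 2.69418 × 10.32 = 343.673 kN.
I_c = b·h³/12 = 2.4 × 4.3³/12 = 15.9014 m⁴.
Centre of pressure: y_p = y_c + I_c/(y_c·A) = 4.05 + 15.9014/(4.05 × 10.32) = 4.05 + 0.380453 = 4.43045 m along the plane.
The resultant acts 2.15 + 0.380453 = 2.53045 m (along the plate) below the hinge at the top edge, so the moment about the hinge is M = F × 2.53045 = 343.673 × 2.53045 = 869.647 kN·m.
A normal force at the bottom, 4.3 m from the hinge, must supply this moment: P = 869.647/4.3 = 202.243 kN.

P ≈ 202.2 kN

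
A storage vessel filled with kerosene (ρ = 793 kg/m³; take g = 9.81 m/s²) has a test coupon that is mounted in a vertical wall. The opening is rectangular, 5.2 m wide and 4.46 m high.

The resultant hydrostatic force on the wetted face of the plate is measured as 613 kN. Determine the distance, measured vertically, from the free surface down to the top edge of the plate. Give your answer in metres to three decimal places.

d_top ≈ 1.168 m

γ = ρg = 793 × 9.81 / 1000 = 7.77933 kN/m³.
A = 5.2 × 4.46 = 23.192 m².
From F = γ·h_c·A, the centroid depth is h_c = 613/(7.77933 × 23.192) = 3.39766 m.
The centroid lies 4.46/2 = 2.23 m below the top edge, so the top edge sits at h_top = 3.39766 − 2.23 = 1.16766 m below the surface.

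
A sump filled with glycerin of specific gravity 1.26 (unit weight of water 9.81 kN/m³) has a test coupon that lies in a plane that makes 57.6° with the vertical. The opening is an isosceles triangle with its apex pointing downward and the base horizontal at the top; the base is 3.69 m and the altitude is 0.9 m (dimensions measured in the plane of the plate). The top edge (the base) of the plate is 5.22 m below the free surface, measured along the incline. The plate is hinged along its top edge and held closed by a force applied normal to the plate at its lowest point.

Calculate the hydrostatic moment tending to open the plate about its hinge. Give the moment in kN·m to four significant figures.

γ = 1.26 × 9.81 = 12.3606 kN/m³.
The plate makes 57.6° with the vertical, i.e. θ = 90° − 57.6° = 32.4° to the horizontal. Measuring y along the incline from the free-surface line, vertical depth h = y·sinθ with sinθ = 0.535827.
With the apex down, the centroid sits h/3 = 0.9/3 = 0.3 m below the base (the top edge), so y_c = 5.22 + 0.3 = 5.52 m and h_c = 5.52 × 0.535827 = 2.95777 m.
A = ½ × 3.69 × 0.9 = 1.6605 m².
Resultant F = γ·h_c·A = 12.3606 × 2.95777 × 1.6605 = 60.7076 kN.
I_c = b·h³/36 = 3.69 × 0.9³/36 = 0.0747225 m⁴.
Centre of pressure: y_p = y_c + I_c/(y_c·A) = 5.52 + 0.0747225/(5.52 × 1.6605) = 5.52 + 0.00815217 = 5.52815 m along the plane.
The resultant acts 0.3 + 0.00815217 = 0.308152 m (along the plate) below the hinge at the top edge, so the moment about the hinge is M = F × 0.308152 = 60.7076 × 0.308152 = 18.7072 kN·m.

M ≈ 18.71 kN·m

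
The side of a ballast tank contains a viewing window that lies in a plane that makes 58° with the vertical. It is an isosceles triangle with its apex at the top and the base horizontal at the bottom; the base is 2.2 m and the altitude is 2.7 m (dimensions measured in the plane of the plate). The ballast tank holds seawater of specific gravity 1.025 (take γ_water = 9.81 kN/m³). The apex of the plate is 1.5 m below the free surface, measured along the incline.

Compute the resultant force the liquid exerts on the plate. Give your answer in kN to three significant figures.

F ≈ 52.2 kN

γ = 1.025 × 9.81 = 10.05525 kN/m³.
The plate makes 58° with the vertical, i.e. θ = 90° − 58° = 32° to the horizontal. Measuring y along the incline from the free-surface line, vertical depth h = y·sinθ with sinθ = 0.529919.
With the apex up, the centroid sits 2h/3 = 2 × 2.7/3 = 1.8 m below the apex, so y_c = 1.5 + 1.8 = 3.3 m and h_c = 3.3 × 0.529919 = 1.74873 m.
A = ½ × 2.2 × 2.7 = 2.97 m².
Resultant F = γ·h_c·A = 10.05525 × 1.74873 × 2.97 = 52.2242 kN.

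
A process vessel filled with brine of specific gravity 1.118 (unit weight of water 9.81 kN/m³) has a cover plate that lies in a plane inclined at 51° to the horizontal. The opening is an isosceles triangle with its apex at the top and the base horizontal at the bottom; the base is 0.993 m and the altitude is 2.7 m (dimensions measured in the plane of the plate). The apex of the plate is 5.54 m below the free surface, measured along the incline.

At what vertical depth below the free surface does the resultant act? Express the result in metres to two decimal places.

h_p = 5.75 m

γ = 1.118 × 9.81 = 10.96758 kN/m³.
Let θ = 51° be the plate's angle to the horizontal; measure y along the incline from where the plane meets the free surface. Vertical depth h = y·sinθ with sinθ = 0.777146.
With the apex up, the centroid sits 2h/3 = 2 × 2.7/3 = 1.8 m below the apex, so y_c = 5.54 + 1.8 = 7.34 m and h_c = 7.34 × 0.777146 = 5.70425 m.
A = ½ × 0.993 × 2.7 = 1.34055 m².
Resultant F = γ·h_c·A = 10.96758 × 5.70425 × 1.34055 = 83.8672 kN.
I_c = b·h³/36 = 0.993 × 2.7³/36 = 0.542923 m⁴.
Centre of pressure: y_p = y_c + I_c/(y_c·A) = 7.34 + 0.542923/(7.34 × 1.34055) = 7.34 + 0.0551771 = 7.39518 m along the plane.
Vertically, h_p = y_p·sinθ = 7.39518 × 0.777146 = 5.74713 m.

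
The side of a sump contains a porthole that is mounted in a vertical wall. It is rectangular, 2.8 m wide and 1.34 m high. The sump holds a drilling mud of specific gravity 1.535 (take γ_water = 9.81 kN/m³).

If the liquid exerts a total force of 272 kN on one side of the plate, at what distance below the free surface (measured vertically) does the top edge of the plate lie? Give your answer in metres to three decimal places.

γ = 1.535 × 9.81 = 15.05835 kN/m³.
A = 2.8 × 1.34 = 3.752 m².
From F = γ·h_c·A, the centroid depth is h_c = 272/(15.05835 × 3.752) = 4.81425 m.
The centroid lies 1.34/2 = 0.67 m below the top edge, so the top edge sits at h_top = 4.81425 − 0.67 = 4.14425 m below the surface.

d_top ≈ 4.144 m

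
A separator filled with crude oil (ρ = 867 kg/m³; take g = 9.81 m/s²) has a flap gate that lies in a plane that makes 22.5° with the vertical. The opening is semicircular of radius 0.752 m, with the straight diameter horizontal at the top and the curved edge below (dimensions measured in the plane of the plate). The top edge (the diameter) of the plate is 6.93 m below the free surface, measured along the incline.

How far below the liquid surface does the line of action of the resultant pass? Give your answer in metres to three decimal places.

γ = ρg = 867 × 9.81 / 1000 = 8.50527 kN/m³.
The plate makes 22.5° with the vertical, i.e. θ = 90° − 22.5° = 67.5° to the horizontal. Measuring y along the incline from the free-surface line, vertical depth h = y·sinθ with sinθ = 0.923880.
The centroid of a semicircle lies 4r/(3π) = 0.319159 m from the diameter, here below the top edge, so y_c = 6.93 + 0.319159 = 7.24916 m and h_c = 7.24916 × 0.923880 = 6.69735 m.
A = πr²/2 = π × 0.752²/2 = 0.888292 m².
Resultant F = γ·h_c·A = 8.50527 × 6.69735 × 0.888292 = 50.5996 kN.
I_c = (π/8 − 8/(9π))·r⁴ = 0.109757 × 0.752⁴ = 0.0350997 m⁴.
Centre of pressure: y_p = y_c + I_c/(y_c·A) = 7.24916 + 0.0350997/(7.24916 × 0.888292) = 7.24916 + 0.0054508 = 7.25461 m along the plane.
Vertically, h_p = y_p·sinθ = 7.25461 × 0.923880 = 6.70239 m.

h_p = 6.702 m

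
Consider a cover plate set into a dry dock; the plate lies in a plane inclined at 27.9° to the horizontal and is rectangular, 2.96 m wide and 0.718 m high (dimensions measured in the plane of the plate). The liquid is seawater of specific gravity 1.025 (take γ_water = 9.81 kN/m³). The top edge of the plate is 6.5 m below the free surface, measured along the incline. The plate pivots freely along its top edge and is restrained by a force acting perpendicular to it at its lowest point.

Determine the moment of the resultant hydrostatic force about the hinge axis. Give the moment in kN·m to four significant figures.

γ = 1.025 × 9.81 = 10.05525 kN/m³.
Let θ = 27.9° be the plate's angle to the horizontal; measure y along the incline from where the plane meets the free surface. Vertical depth h = y·sinθ with sinθ = 0.467930.
The centroid lies 0.718/2 = 0.359 m below the top edge, so y_c = 6.5 + 0.359 = 6.859 m and h_c = 6.859 × 0.467930 = 3.20953 m.
A = 2.96 × 0.718 = 2.12528 m².
Resultant F = γ·h_c·A = 10.05525 × 3.20953 × 2.12528 = 68.5884 kN.
I_c = b·h³/12 = 2.96 × 0.718³/12 = 0.0913027 m⁴.
Centre of pressure: y_p = y_c + I_c/(y_c·A) = 6.859 + 0.0913027/(6.859 × 2.12528) = 6.859 + 0.00626335 = 6.86526 m along the plane.
The resultant acts 0.359 + 0.00626335 = 0.365263 m (along the plate) below the hinge at the top edge, so the moment about the hinge is M = F × 0.365263 = 68.5884 × 0.365263 = 25.0528 kN·m.

M ≈ 25.05 kN·m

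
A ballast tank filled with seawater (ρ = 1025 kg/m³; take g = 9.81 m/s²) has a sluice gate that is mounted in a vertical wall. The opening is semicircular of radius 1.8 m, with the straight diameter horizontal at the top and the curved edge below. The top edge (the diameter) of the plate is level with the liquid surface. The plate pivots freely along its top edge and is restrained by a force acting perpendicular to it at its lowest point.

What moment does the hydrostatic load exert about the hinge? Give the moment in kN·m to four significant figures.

γ = ρg = 1025 × 9.81 / 1000 = 10.05525 kN/m³.
The centroid of a semicircle lies 4r/(3π) = 0.763944 m from the diameter, here below the top edge, so the centroid depth is h_c = 0.763944 m.
A = πr²/2 = π × 1.8²/2 = 5.08938 m².
Resultant F = γ·h_c·A = 10.05525 × 0.763944 × 5.08938 = 39.0948 kN.
I_c = (π/8 − 8/(9π))·r⁴ = 0.109757 × 1.8⁴ = 1.15219 m⁴.
Centre of pressure: y_p = y_c + I_c/(y_c·A) = 0.763944 + 1.15219/(0.763944 × 5.08938) = 0.763944 + 0.296345 = 1.06029 m along the plane.
The resultant acts 0.763944 + 0.296345 = 1.06029 m (along the plate) below the hinge at the top edge, so the moment about the hinge is M = F × 1.06029 = 39.0948 × 1.06029 = 41.4518 kN·m.

M ≈ 41.45 kN·m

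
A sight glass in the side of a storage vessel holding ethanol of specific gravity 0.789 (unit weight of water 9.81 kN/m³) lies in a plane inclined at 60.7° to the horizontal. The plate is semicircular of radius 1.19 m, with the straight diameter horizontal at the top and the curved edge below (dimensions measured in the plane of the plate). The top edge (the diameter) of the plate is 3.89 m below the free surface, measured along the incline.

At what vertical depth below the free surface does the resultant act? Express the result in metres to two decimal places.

h_p = 3.85 m

γ = 0.789 × 9.81 = 7.74009 kN/m³.
Let θ = 60.7° be the plate's angle to the horizontal; measure y along the incline from where the plane meets the free surface. Vertical depth h = y·sinθ with sinθ = 0.872069.
The centroid of a semicircle lies 4r/(3π) = 0.505052 m from the diameter, here below the top edge, so y_c = 3.89 + 0.505052 = 4.39505 m and h_c = 4.39505 × 0.872069 = 3.83279 m.
A = πr²/2 = π × 1.19²/2 = 2.2244 m².
Resultant F = γ·h_c·A = 7.74009 × 3.83279 × 2.2244 = 65.9894 kN.
I_c = (π/8 − 8/(9π))·r⁴ = 0.109757 × 1.19⁴ = 0.2201 m⁴.
Centre of pressure: y_p = y_c + I_c/(y_c·A) = 4.39505 + 0.2201/(4.39505 × 2.2244) = 4.39505 + 0.0225135 = 4.41756 m along the plane.
Vertically, h_p = y_p·sinθ = 4.41756 × 0.872069 = 3.85242 m.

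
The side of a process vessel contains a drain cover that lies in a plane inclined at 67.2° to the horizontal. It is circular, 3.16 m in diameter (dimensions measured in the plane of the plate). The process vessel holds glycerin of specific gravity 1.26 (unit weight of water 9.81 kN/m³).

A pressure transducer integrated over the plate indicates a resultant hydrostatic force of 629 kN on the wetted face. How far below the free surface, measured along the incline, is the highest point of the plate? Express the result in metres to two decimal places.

y_top ≈ 5.46 m

γ = 1.26 × 9.81 = 12.3606 kN/m³.
A = π(1.58)² = 7.84267 m².
From F = γ·h_c·A, the centroid depth is h_c = 629/(12.3606 × 7.84267) = 6.48854 m.
Let θ = 67.2° be the plate's angle to the horizontal; measure y along the incline from where the plane meets the free surface. Vertical depth h = y·sinθ with sinθ = 0.921863.
Along the incline, y_c = h_c/sinθ = 6.48854/0.921863 = 7.03851 m.
The centroid is at the centre, 1.58 m below the top of the plate, so the highest point sits at y_top = 7.03851 − 1.58 = 5.45851 m along the incline.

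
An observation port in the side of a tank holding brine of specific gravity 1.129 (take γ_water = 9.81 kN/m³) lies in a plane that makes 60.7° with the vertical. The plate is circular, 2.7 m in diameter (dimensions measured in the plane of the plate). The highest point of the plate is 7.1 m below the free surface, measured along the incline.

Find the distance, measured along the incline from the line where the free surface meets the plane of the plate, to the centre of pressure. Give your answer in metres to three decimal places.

γ = 1.129 × 9.81 = 11.07549 kN/m³.
The plate makes 60.7° with the vertical, i.e. θ = 90° − 60.7° = 29.3° to the horizontal. Measuring y along the incline from the free-surface line, vertical depth h = y·sinθ with sinθ = 0.489382.
The centroid is at the centre, 1.35 m below the top of the plate, so y_c = 7.1 + 1.35 = 8.45 m and h_c = 8.45 × 0.489382 = 4.13528 m.
A = π(1.35)² = 5.72555 m².
Resultant F = γ·h_c·A = 11.07549 × 4.13528 × 5.72555 = 262.232 kN.
I_c = πr⁴/4 = π × 1.35⁴/4 = 2.6087 m⁴.
Centre of pressure: y_p = y_c + I_c/(y_c·A) = 8.45 + 2.6087/(8.45 × 5.72555) = 8.45 + 0.05392 = 8.50392 m along the plane.

y_p = 8.504 m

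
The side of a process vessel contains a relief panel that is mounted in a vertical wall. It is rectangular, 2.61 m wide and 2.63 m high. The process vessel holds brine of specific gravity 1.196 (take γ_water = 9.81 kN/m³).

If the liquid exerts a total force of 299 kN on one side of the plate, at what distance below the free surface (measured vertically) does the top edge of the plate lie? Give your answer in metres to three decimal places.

γ = 1.196 × 9.81 = 11.73276 kN/m³.
A = 2.61 × 2.63 = 6.8643 m².
From F = γ·h_c·A, the centroid depth is h_c = 299/(11.73276 × 6.8643) = 3.71257 m.
The centroid lies 2.63/2 = 1.315 m below the top edge, so the top edge sits at h_top = 3.71257 − 1.315 = 2.39757 m below the surface.

d_top ≈ 2.398 m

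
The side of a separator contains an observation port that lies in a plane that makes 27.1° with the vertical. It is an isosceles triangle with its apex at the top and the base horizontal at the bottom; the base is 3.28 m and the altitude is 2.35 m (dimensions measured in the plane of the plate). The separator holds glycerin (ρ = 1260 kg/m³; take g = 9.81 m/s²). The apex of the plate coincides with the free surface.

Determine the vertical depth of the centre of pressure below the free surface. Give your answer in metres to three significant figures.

h_p = 1.57 m

γ = ρg = 1260 × 9.81 / 1000 = 12.3606 kN/m³.
The plate makes 27.1° with the vertical, i.e. θ = 90° − 27.1° = 62.9° to the horizontal. Measuring y along the incline from the free-surface line, vertical depth h = y·sinθ with sinθ = 0.890213.
With the apex up, the centroid sits 2h/3 = 2 × 2.35/3 = 1.56667 m below the apex, so y_c = 1.56667 m and h_c = 1.56667 × 0.890213 = 1.39467 m.
A = ½ × 3.28 × 2.35 = 3.854 m².
Resultant F = γ·h_c·A = 12.3606 × 1.39467 × 3.854 = 66.4389 kN.
I_c = b·h³/36 = 3.28 × 2.35³/36 = 1.18243 m⁴.
Centre of pressure: y_p = y_c + I_c/(y_c·A) = 1.56667 + 1.18243/(1.56667 × 3.854) = 1.56667 + 0.195833 = 1.7625 m along the plane.
Vertically, h_p = y_p·sinθ = 1.7625 × 0.890213 = 1.569 m.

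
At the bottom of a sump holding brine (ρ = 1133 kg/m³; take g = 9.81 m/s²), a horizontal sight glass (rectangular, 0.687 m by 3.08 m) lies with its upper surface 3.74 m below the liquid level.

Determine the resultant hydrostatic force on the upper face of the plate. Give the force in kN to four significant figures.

F ≈ 87.96 kN

γ = ρg = 1133 × 9.81 / 1000 = 11.11473 kN/m³.
The plate is horizontal, so pressure is uniform at p = γ·h = 11.11473 × 3.74 = 41.5691 kN/m².
A = 0.687 × 3.08 = 2.11596 m².
F = p·A = 41.5691 × 2.11596 = 87.9586 kN.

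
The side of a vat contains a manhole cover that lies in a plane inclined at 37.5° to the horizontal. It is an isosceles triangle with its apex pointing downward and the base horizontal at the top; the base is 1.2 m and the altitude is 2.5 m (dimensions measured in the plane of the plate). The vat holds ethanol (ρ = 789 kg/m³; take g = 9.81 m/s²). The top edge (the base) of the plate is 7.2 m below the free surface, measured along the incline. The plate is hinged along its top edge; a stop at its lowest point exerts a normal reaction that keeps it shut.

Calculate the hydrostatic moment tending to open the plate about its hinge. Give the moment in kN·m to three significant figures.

M ≈ 49.8 kN·m

γ = ρg = 789 × 9.81 / 1000 = 7.74009 kN/m³.
Let θ = 37.5° be the plate's angle to the horizontal; measure y along the incline from where the plane meets the free surface. Vertical depth h = y·sinθ with sinθ = 0.608761.
With the apex down, the centroid sits h/3 = 2.5/3 = 0.833333 m below the base (the top edge), so y_c = 7.2 + 0.833333 = 8.03333 m and h_c = 8.03333 × 0.608761 = 4.89038 m.
A = ½ × 1.2 × 2.5 = 1.5 m².
Resultant F = γ·h_c·A = 7.74009 × 4.89038 × 1.5 = 56.778 kN.
I_c = b·h³/36 = 1.2 × 2.5³/36 = 0.520833 m⁴.
Centre of pressure: y_p = y_c + I_c/(y_c·A) = 8.03333 + 0.520833/(8.03333 × 1.5) = 8.03333 + 0.0432227 = 8.07655 m along the plane.
The resultant acts 0.833333 + 0.0432227 = 0.876556 m (along the plate) below the hinge at the top edge, so the moment about the hinge is M = F × 0.876556 = 56.778 × 0.876556 = 49.7691 kN·m.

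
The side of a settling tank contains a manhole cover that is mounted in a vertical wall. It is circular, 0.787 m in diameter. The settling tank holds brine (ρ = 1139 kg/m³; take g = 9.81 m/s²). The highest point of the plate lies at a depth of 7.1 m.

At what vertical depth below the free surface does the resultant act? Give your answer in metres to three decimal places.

h_p = 7.499 m

γ = ρg = 1139 × 9.81 / 1000 = 11.17359 kN/m³.
The centroid is at the centre, 0.3935 m below the top of the plate, so the centroid depth is h_c = 7.1 + 0.3935 = 7.4935 m.
A = π(0.3935)² = 0.486451 m².
Resultant F = γ·h_c·A = 11.17359 × 7.4935 × 0.486451 = 40.7302 kN.
I_c = πr⁴/4 = π × 0.3935⁴/4 = 0.0188308 m⁴.
Centre of pressure: y_p = y_c + I_c/(y_c·A) = 7.4935 + 0.0188308/(7.4935 × 0.486451) = 7.4935 + 0.00516589 = 7.49867 m along the plane.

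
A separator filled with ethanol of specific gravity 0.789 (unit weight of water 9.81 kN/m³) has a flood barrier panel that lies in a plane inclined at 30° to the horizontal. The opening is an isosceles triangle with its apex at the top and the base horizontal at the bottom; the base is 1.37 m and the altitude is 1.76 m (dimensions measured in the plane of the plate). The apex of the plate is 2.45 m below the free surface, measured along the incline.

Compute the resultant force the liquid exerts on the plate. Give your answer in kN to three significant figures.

F ≈ 16.9 kN

γ = 0.789 × 9.81 = 7.74009 kN/m³.
Let θ = 30° be the plate's angle to the horizontal; measure y along the incline from where the plane meets the free surface. Vertical depth h = y·sinθ with sinθ = 0.500000.
With the apex up, the centroid sits 2h/3 = 2 × 1.76/3 = 1.17333 m below the apex, so y_c = 2.45 + 1.17333 = 3.62333 m and h_c = 3.62333 × 0.500000 = 1.81167 m.
A = ½ × 1.37 × 1.76 = 1.2056 m².
Resultant F = γ·h_c·A = 7.74009 × 1.81167 × 1.2056 = 16.9055 kN.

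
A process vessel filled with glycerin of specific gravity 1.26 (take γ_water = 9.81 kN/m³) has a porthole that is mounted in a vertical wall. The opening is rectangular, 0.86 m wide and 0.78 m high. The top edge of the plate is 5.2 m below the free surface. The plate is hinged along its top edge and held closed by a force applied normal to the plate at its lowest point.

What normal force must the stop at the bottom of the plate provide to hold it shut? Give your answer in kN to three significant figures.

P ≈ 23.7 kN

γ = 1.26 × 9.81 = 12.3606 kN/m³.
The centroid lies 0.78/2 = 0.39 m below the top edge, so the centroid depth is h_c = 5.2 + 0.39 = 5.59 m.
A = 0.86 × 0.78 = 0.6708 m².
Resultant F = γ·h_c·A = 12.3606 × 5.59 × 0.6708 = 46.3494 kN.
I_c = b·h³/12 = 0.86 × 0.78³/12 = 0.0340096 m⁴.
Centre of pressure: y_p = y_c + I_c/(y_c·A) = 5.59 + 0.0340096/(5.59 × 0.6708) = 5.59 + 0.00906978 = 5.59907 m along the plane.
The resultant acts 0.39 + 0.00906978 = 0.39907 m (along the plate) below the hinge at the top edge, so the moment about the hinge is M = F × 0.39907 = 46.3494 × 0.39907 = 18.4967 kN·m.
A normal force at the bottom, 0.78 m from the hinge, must supply this moment: P = 18.4967/0.78 = 23.7137 kN.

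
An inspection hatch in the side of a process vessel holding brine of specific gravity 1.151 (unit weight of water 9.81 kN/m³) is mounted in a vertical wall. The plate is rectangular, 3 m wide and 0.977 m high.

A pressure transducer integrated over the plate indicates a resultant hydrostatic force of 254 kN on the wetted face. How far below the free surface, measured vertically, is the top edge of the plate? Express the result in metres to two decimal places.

γ = 1.151 × 9.81 = 11.29131 kN/m³.
A = 3 × 0.977 = 2.931 m².
From F = γ·h_c·A, the centroid depth is h_c = 254/(11.29131 × 2.931) = 7.67491 m.
The centroid lies 0.977/2 = 0.4885 m below the top edge, so the top edge sits at h_top = 7.67491 − 0.4885 = 7.18641 m below the surface.

d_top ≈ 7.19 m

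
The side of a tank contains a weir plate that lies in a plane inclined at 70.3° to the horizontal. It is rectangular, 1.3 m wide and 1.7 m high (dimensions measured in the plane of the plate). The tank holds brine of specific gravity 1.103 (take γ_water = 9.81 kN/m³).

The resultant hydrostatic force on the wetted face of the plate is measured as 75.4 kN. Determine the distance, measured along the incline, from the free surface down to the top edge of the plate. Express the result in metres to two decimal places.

y_top ≈ 2.50 m

γ = 1.103 × 9.81 = 10.82043 kN/m³.
A = 1.3 × 1.7 = 2.21 m².
From F = γ·h_c·A, the centroid depth is h_c = 75.4/(10.82043 × 2.21) = 3.15308 m.
Let θ = 70.3° be the plate's angle to the horizontal; measure y along the incline from where the plane meets the free surface. Vertical depth h = y·sinθ with sinθ = 0.941471.
Along the incline, y_c = h_c/sinθ = 3.15308/0.941471 = 3.3491 m.
The centroid lies 1.7/2 = 0.85 m below the top edge, so the top edge sits at y_top = 3.3491 − 0.85 = 2.4991 m along the incline.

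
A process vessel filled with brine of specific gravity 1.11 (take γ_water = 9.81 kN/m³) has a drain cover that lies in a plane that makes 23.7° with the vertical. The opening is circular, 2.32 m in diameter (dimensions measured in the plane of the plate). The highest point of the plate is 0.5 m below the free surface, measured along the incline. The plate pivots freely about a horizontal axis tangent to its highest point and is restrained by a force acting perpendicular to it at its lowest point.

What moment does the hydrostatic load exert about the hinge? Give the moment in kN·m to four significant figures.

M ≈ 95.34 kN·m

γ = 1.11 × 9.81 = 10.8891 kN/m³.
The plate makes 23.7° with the vertical, i.e. θ = 90° − 23.7° = 66.3° to the horizontal. Measuring y along the incline from the free-surface line, vertical depth h = y·sinθ with sinθ = 0.915663.
The centroid is at the centre, 1.16 m below the top of the plate, so y_c = 0.5 + 1.16 = 1.66 m and h_c = 1.66 × 0.915663 = 1.52 m.
A = π(1.16)² = 4.22733 m².
Resultant F = γ·h_c·A = 10.8891 × 1.52 × 4.22733 = 69.9684 kN.
I_c = πr⁴/4 = π × 1.16⁴/4 = 1.42207 m⁴.
Centre of pressure: y_p = y_c + I_c/(y_c·A) = 1.66 + 1.42207/(1.66 × 4.22733) = 1.66 + 0.20265 = 1.86265 m along the plane.
The resultant acts 1.16 + 0.20265 = 1.36265 m (along the plate) below the hinge at the top edge, so the moment about the hinge is M = F × 1.36265 = 69.9684 × 1.36265 = 95.3424 kN·m.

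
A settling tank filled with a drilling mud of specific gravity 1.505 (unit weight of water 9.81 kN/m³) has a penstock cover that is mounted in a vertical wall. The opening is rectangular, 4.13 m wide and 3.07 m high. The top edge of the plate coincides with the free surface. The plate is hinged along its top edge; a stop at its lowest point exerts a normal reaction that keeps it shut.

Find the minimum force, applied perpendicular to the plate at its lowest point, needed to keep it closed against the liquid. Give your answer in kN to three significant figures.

P ≈ 192 kN

γ = 1.505 × 9.81 = 14.76405 kN/m³.
The centroid lies 3.07/2 = 1.535 m below the top edge, so the centroid depth is h_c = 1.535 m.
A = 4.13 × 3.07 = 12.6791 m².
Resultant F = γ·h_c·A = 14.76405 × 1.535 × 12.6791 = 287.344 kN.
I_c = b·h³/12 = 4.13 × 3.07³/12 = 9.95827 m⁴.
Centre of pressure: y_p = y_c + I_c/(y_c·A) = 1.535 + 9.95827/(1.535 × 12.6791) = 1.535 + 0.511667 = 2.04667 m along the plane.
The resultant acts 1.535 + 0.511667 = 2.04667 m (along the plate) below the hinge at the top edge, so the moment about the hinge is M = F × 2.04667 = 287.344 × 2.04667 = 588.098 kN·m.
A normal force at the bottom, 3.07 m from the hinge, must supply this moment: P = 588.098/3.07 = 191.563 kN.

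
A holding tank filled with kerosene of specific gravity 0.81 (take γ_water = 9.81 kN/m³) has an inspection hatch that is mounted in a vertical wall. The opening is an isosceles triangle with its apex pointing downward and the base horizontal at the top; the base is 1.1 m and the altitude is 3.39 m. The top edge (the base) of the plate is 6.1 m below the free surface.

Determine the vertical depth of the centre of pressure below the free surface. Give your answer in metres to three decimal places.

h_p = 7.318 m

γ = 0.81 × 9.81 = 7.9461 kN/m³.
With the apex down, the centroid sits h/3 = 3.39/3 = 1.13 m below the base (the top edge), so the centroid depth is h_c = 6.1 + 1.13 = 7.23 m.
A = ½ × 1.1 × 3.39 = 1.8645 m².
Resultant F = γ·h_c·A = 7.9461 × 7.23 × 1.8645 = 107.116 kN.
I_c = b·h³/36 = 1.1 × 3.39³/36 = 1.19039 m⁴.
Centre of pressure: y_p = y_c + I_c/(y_c·A) = 7.23 + 1.19039/(7.23 × 1.8645) = 7.23 + 0.0883057 = 7.31831 m along the plane.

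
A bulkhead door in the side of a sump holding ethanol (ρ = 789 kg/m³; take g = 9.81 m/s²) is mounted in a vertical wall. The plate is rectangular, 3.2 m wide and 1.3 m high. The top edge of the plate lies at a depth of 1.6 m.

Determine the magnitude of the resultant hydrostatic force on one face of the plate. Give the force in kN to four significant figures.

γ = ρg = 789 × 9.81 / 1000 = 7.74009 kN/m³.
The centroid lies 1.3/2 = 0.65 m below the top edge, so the centroid depth is h_c = 1.6 + 0.65 = 2.25 m.
A = 3.2 × 1.3 = 4.16 m².
Resultant F = γ·h_c·A = 7.74009 × 2.25 × 4.16 = 72.4472 kN.

F ≈ 72.45 kN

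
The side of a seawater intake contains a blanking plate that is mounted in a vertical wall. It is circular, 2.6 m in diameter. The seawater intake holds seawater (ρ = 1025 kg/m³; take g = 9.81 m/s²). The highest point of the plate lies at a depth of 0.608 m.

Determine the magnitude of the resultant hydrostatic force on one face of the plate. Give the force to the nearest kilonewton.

γ = ρg = 1025 × 9.81 / 1000 = 10.05525 kN/m³.
The centroid is at the centre, 1.3 m below the top of the plate, so the centroid depth is h_c = 0.608 + 1.3 = 1.908 m.
A = π(1.3)² = 5.30929 m².
Resultant F = γ·h_c·A = 10.05525 × 1.908 × 5.30929 = 101.861 kN.

F ≈ 102 kN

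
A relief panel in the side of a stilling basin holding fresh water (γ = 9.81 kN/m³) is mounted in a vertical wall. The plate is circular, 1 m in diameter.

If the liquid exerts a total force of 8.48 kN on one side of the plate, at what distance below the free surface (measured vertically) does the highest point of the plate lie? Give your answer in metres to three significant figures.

d_top ≈ 0.601 m

γ = 9.81 kN/m³.
A = π(0.5)² = 0.785398 m².
From F = γ·h_c·A, the centroid depth is h_c = 8.48/(9.81 × 0.785398) = 1.10062 m.
The centroid is at the centre, 0.5 m below the top of the plate, so the highest point sits at h_top = 1.10062 − 0.5 = 0.60062 m below the surface.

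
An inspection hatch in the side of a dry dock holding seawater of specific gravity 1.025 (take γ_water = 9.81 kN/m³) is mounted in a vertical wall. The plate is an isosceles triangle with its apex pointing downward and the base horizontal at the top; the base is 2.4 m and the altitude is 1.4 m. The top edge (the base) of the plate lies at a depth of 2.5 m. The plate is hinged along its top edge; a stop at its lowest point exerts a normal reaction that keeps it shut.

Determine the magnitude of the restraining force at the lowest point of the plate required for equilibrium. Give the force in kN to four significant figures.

γ = 1.025 × 9.81 = 10.05525 kN/m³.
With the apex down, the centroid sits h/3 = 1.4/3 = 0.466667 m below the base (the top edge), so the centroid depth is h_c = 2.5 + 0.466667 = 2.96667 m.
A = ½ × 2.4 × 1.4 = 1.68 m².
Resultant F = γ·h_c·A = 10.05525 × 2.96667 × 1.68 = 50.1154 kN.
I_c = b·h³/36 = 2.4 × 1.4³/36 = 0.182933 m⁴.
Centre of pressure: y_p = y_c + I_c/(y_c·A) = 2.96667 + 0.182933/(2.96667 × 1.68) = 2.96667 + 0.036704 = 3.00337 m along the plane.
The resultant acts 0.466667 + 0.036704 = 0.503371 m (along the plate) below the hinge at the top edge, so the moment about the hinge is M = F × 0.503371 = 50.1154 × 0.503371 = 25.2266 kN·m.
A normal force at the bottom, 1.4 m from the hinge, must supply this moment: P = 25.2266/1.4 = 18.019 kN.

P ≈ 18.02 kN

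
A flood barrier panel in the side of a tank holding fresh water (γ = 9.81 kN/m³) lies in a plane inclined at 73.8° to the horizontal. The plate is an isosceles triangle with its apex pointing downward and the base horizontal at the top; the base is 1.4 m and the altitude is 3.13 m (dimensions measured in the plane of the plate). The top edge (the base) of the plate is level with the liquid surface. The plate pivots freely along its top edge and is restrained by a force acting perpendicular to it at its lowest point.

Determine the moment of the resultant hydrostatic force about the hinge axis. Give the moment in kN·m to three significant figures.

M ≈ 33.7 kN·m

γ = 9.81 kN/m³.
Let θ = 73.8° be the plate's angle to the horizontal; measure y along the incline from where the plane meets the free surface. Vertical depth h = y·sinθ with sinθ = 0.960294.
With the apex down, the centroid sits h/3 = 3.13/3 = 1.04333 m below the base (the top edge), so y_c = 1.04333 m and h_c = 1.04333 × 0.960294 = 1.0019 m.
A = ½ × 1.4 × 3.13 = 2.191 m².
Resultant F = γ·h_c·A = 9.81 × 1.0019 × 2.191 = 21.5345 kN.
I_c = b·h³/36 = 1.4 × 3.13³/36 = 1.1925 m⁴.
Centre of pressure: y_p = y_c + I_c/(y_c·A) = 1.04333 + 1.1925/(1.04333 × 2.191) = 1.04333 + 0.521668 = 1.565 m along the plane.
The resultant acts 1.04333 + 0.521668 = 1.565 m (along the plate) below the hinge at the top edge, so the moment about the hinge is M = F × 1.565 = 21.5345 × 1.565 = 33.7015 kN·m.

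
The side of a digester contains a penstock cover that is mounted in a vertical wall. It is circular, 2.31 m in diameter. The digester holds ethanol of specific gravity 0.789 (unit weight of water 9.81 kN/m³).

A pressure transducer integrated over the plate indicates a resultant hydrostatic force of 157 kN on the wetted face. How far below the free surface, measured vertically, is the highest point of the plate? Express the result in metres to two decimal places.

γ = 0.789 × 9.81 = 7.74009 kN/m³.
A = π(1.155)² = 4.19096 m².
From F = γ·h_c·A, the centroid depth is h_c = 157/(7.74009 × 4.19096) = 4.83994 m.
The centroid is at the centre, 1.155 m below the top of the plate, so the highest point sits at h_top = 4.83994 − 1.155 = 3.68494 m below the surface.

d_top ≈ 3.68 m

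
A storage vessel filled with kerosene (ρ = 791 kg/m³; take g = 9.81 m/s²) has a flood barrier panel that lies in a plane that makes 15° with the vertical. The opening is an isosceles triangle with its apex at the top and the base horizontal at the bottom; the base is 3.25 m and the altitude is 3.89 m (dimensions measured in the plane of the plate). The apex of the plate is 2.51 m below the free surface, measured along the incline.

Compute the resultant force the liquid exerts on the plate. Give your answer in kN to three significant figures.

F ≈ 242 kN

γ = ρg = 791 × 9.81 / 1000 = 7.75971 kN/m³.
The plate makes 15° with the vertical, i.e. θ = 90° − 15° = 75° to the horizontal. Measuring y along the incline from the free-surface line, vertical depth h = y·sinθ with sinθ = 0.965926.
With the apex up, the centroid sits 2h/3 = 2 × 3.89/3 = 2.59333 m below the apex, so y_c = 2.51 + 2.59333 = 5.10333 m and h_c = 5.10333 × 0.965926 = 4.92944 m.
A = ½ × 3.25 × 3.89 = 6.32125 m².
Resultant F = γ·h_c·A = 7.75971 × 4.92944 × 6.32125 = 241.794 kN.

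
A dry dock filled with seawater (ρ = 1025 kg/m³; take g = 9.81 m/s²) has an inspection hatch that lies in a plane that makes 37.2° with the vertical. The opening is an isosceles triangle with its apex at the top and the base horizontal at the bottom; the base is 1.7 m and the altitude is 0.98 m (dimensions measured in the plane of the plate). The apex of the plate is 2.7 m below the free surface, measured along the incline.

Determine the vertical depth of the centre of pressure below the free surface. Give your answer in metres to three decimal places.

γ = ρg = 1025 × 9.81 / 1000 = 10.05525 kN/m³.
The plate makes 37.2° with the vertical, i.e. θ = 90° − 37.2° = 52.8° to the horizontal. Measuring y along the incline from the free-surface line, vertical depth h = y·sinθ with sinθ = 0.796530.
With the apex up, the centroid sits 2h/3 = 2 × 0.98/3 = 0.653333 m below the apex, so y_c = 2.7 + 0.653333 = 3.35333 m and h_c = 3.35333 × 0.796530 = 2.67103 m.
A = ½ × 1.7 × 0.98 = 0.833 m².
Resultant F = γ·h_c·A = 10.05525 × 2.67103 × 0.833 = 22.3726 kN.
I_c = b·h³/36 = 1.7 × 0.98³/36 = 0.0444452 m⁴.
Centre of pressure: y_p = y_c + I_c/(y_c·A) = 3.35333 + 0.0444452/(3.35333 × 0.833) = 3.35333 + 0.0159112 = 3.36924 m along the plane.
Vertically, h_p = y_p·sinθ = 3.36924 × 0.796530 = 2.6837 m.

h_p = 2.684 m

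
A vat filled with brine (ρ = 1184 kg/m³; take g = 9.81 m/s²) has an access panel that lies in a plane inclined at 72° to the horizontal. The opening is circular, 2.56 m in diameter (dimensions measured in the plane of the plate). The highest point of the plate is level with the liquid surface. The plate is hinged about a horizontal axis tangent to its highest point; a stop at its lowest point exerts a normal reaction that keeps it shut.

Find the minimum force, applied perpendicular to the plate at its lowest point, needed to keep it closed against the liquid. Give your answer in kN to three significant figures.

P ≈ 45.5 kN

γ = ρg = 1184 × 9.81 / 1000 = 11.61504 kN/m³.
Let θ = 72° be the plate's angle to the horizontal; measure y along the incline from where the plane meets the free surface. Vertical depth h = y·sinθ with sinθ = 0.951057.
The centroid is at the centre, 1.28 m below the top of the plate, so y_c = 1.28 m and h_c = 1.28 × 0.951057 = 1.21735 m.
A = π(1.28)² = 5.14719 m².
Resultant F = γ·h_c·A = 11.61504 × 1.21735 × 5.14719 = 72.779 kN.
I_c = πr⁴/4 = π × 1.28⁴/4 = 2.10829 m⁴.
Centre of pressure: y_p = y_c + I_c/(y_c·A) = 1.28 + 2.10829/(1.28 × 5.14719) = 1.28 + 0.32 = 1.6 m along the plane.
The resultant acts 1.28 + 0.32 = 1.6 m (along the plate) below the hinge at the top edge, so the moment about the hinge is M = F × 1.6 = 72.779 × 1.6 = 116.446 kN·m.
A normal force at the bottom, 2.56 m from the hinge, must supply this moment: P = 116.446/2.56 = 45.4867 kN.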